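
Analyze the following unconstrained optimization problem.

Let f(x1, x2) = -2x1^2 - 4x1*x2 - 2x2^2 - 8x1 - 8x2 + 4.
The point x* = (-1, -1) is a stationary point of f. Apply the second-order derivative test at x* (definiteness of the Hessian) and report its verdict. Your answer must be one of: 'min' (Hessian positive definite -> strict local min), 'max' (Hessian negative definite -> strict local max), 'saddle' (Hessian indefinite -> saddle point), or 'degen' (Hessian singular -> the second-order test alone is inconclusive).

Compute the Hessian H = grad^2 f:
  H = [[-4, -4], [-4, -4]]
Verify stationarity: grad f(x*) = H x* + g = (0, 0).
Eigenvalues of H: -8, 0.
H has a zero eigenvalue (singular; negative semidefinite but not definite), so H is neither positive definite, negative definite, nor indefinite. The second-order test alone is inconclusive -> degen.
(Indeed, f is constant along the null direction of H through x*, so x* is not a strict local extremum.)

degen


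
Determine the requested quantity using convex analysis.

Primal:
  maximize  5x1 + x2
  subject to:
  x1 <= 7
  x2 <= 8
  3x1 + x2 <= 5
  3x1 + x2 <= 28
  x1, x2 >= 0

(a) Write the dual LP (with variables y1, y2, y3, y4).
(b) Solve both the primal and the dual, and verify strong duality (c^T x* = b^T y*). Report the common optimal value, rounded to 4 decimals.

The standard primal-dual pair for 'max c^T x s.t. A x <= b, x >= 0' is:
  Dual:  min b^T y  s.t.  A^T y >= c,  y >= 0.

So the dual LP is:
  minimize  7y1 + 8y2 + 5y3 + 28y4
  subject to:
    y1 + 3y3 + 3y4 >= 5
    y2 + y3 + y4 >= 1
    y1, y2, y3, y4 >= 0

Solving the primal: x* = (1.6667, 0).
  primal value c^T x* = 8.3333.
Solving the dual: y* = (0, 0, 1.6667, 0).
  dual value b^T y* = 8.3333.
Strong duality: c^T x* = b^T y*. Confirmed.

8.3333


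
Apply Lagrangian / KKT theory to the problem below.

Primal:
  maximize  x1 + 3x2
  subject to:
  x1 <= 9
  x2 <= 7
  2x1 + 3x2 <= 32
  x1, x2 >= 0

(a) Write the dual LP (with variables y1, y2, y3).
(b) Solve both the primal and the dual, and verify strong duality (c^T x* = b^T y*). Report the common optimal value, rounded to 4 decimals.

The standard primal-dual pair for 'max c^T x s.t. A x <= b, x >= 0' is:
  Dual:  min b^T y  s.t.  A^T y >= c,  y >= 0.

So the dual LP is:
  minimize  9y1 + 7y2 + 32y3
  subject to:
    y1 + 2y3 >= 1
    y2 + 3y3 >= 3
    y1, y2, y3 >= 0

Solving the primal: x* = (5.5, 7).
  primal value c^T x* = 26.5.
Solving the dual: y* = (0, 1.5, 0.5).
  dual value b^T y* = 26.5.
Strong duality: c^T x* = b^T y*. Confirmed.

26.5


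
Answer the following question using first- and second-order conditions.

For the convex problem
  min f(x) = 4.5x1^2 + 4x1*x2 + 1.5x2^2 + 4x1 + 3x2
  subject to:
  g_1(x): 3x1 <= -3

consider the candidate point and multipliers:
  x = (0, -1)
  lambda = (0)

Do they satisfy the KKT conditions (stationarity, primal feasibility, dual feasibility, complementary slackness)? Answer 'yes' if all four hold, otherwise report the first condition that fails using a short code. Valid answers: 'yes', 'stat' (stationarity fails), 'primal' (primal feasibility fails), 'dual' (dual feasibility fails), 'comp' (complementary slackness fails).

Gradient of f: grad f(x) = Q x + c = (0, 0)
Constraint values g_i(x) = a_i^T x - b_i:
  g_1((0, -1)) = 3
Stationarity residual: grad f(x) + sum_i lambda_i a_i = (0, 0)
  -> stationarity OK
Primal feasibility (all g_i <= 0): FAILS
Dual feasibility (all lambda_i >= 0): OK
Complementary slackness (lambda_i * g_i(x) = 0 for all i): OK

Verdict: the first failing condition is primal_feasibility -> primal.

primal


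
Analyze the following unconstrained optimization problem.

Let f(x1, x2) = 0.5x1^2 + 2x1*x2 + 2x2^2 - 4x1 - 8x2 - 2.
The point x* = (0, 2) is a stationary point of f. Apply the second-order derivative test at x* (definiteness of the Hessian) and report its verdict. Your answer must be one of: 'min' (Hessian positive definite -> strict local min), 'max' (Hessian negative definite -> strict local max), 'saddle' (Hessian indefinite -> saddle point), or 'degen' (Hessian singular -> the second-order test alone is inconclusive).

Compute the Hessian H = grad^2 f:
  H = [[1, 2], [2, 4]]
Verify stationarity: grad f(x*) = H x* + g = (0, 0).
Eigenvalues of H: 0, 5.
H has a zero eigenvalue (singular; positive semidefinite but not definite), so H is neither positive definite, negative definite, nor indefinite. The second-order test alone is inconclusive -> degen.
(Indeed, f is constant along the null direction of H through x*, so x* is not a strict local extremum.)

degen


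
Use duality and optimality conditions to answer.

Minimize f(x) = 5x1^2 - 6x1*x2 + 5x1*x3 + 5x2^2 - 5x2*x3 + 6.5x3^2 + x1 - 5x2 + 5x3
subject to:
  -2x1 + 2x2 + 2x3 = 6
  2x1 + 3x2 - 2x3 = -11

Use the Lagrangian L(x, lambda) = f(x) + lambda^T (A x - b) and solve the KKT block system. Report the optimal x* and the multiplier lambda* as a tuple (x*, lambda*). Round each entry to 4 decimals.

Form the Lagrangian:
  L(x, lambda) = (1/2) x^T Q x + c^T x + lambda^T (A x - b)
Stationarity (grad_x L = 0): Q x + c + A^T lambda = 0.
Primal feasibility: A x = b.

This gives the KKT block system:
  [ Q   A^T ] [ x     ]   [-c ]
  [ A    0  ] [ lambda ] = [ b ]

Solving the linear system:
  x*      = (-2.697, -1, 1.303)
  lambda* = (-2.9697, 3.7576)
  f(x*)   = 33.9848

x* = (-2.697, -1, 1.303), lambda* = (-2.9697, 3.7576)


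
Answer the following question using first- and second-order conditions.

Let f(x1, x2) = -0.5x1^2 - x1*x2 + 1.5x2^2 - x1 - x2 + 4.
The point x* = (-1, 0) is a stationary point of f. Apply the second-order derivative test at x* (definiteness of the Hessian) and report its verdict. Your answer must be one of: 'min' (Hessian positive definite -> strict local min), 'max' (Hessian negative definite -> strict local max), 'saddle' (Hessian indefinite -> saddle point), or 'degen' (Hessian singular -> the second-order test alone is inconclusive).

Compute the Hessian H = grad^2 f:
  H = [[-1, -1], [-1, 3]]
Verify stationarity: grad f(x*) = H x* + g = (0, 0).
Eigenvalues of H: -1.2361, 3.2361.
Eigenvalues have mixed signs, so H is indefinite -> x* is a saddle point.

saddle


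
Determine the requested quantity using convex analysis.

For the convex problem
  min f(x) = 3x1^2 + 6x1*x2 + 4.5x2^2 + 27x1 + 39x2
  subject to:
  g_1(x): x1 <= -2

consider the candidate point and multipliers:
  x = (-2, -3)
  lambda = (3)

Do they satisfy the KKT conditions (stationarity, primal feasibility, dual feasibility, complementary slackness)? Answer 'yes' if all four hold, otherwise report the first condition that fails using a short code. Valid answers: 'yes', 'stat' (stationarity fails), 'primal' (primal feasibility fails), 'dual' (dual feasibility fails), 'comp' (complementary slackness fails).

Gradient of f: grad f(x) = Q x + c = (-3, 0)
Constraint values g_i(x) = a_i^T x - b_i:
  g_1((-2, -3)) = 0
Stationarity residual: grad f(x) + sum_i lambda_i a_i = (0, 0)
  -> stationarity OK
Primal feasibility (all g_i <= 0): OK
Dual feasibility (all lambda_i >= 0): OK
Complementary slackness (lambda_i * g_i(x) = 0 for all i): OK

Verdict: yes, KKT holds.

yes


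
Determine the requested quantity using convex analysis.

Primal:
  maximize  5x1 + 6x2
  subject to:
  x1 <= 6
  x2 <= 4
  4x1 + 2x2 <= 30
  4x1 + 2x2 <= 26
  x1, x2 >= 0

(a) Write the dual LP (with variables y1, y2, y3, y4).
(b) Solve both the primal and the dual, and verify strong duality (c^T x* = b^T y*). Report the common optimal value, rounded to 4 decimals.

The standard primal-dual pair for 'max c^T x s.t. A x <= b, x >= 0' is:
  Dual:  min b^T y  s.t.  A^T y >= c,  y >= 0.

So the dual LP is:
  minimize  6y1 + 4y2 + 30y3 + 26y4
  subject to:
    y1 + 4y3 + 4y4 >= 5
    y2 + 2y3 + 2y4 >= 6
    y1, y2, y3, y4 >= 0

Solving the primal: x* = (4.5, 4).
  primal value c^T x* = 46.5.
Solving the dual: y* = (0, 3.5, 0, 1.25).
  dual value b^T y* = 46.5.
Strong duality: c^T x* = b^T y*. Confirmed.

46.5


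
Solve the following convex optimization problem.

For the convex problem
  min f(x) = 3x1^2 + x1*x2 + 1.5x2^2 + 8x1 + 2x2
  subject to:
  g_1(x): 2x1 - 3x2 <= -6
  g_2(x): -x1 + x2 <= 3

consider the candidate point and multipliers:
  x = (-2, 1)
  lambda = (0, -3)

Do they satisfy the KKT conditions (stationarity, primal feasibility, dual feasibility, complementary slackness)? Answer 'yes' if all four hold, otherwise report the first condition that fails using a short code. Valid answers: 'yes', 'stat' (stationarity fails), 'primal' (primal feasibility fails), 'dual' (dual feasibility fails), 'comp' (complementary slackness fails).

Gradient of f: grad f(x) = Q x + c = (-3, 3)
Constraint values g_i(x) = a_i^T x - b_i:
  g_1((-2, 1)) = -1
  g_2((-2, 1)) = 0
Stationarity residual: grad f(x) + sum_i lambda_i a_i = (0, 0)
  -> stationarity OK
Primal feasibility (all g_i <= 0): OK
Dual feasibility (all lambda_i >= 0): FAILS
Complementary slackness (lambda_i * g_i(x) = 0 for all i): OK

Verdict: the first failing condition is dual_feasibility -> dual.

dual


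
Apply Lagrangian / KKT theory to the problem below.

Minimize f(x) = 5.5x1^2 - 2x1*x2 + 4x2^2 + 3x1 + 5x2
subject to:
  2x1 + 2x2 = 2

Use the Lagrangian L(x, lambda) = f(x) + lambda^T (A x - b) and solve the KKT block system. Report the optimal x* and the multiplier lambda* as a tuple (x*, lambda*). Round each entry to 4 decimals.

Form the Lagrangian:
  L(x, lambda) = (1/2) x^T Q x + c^T x + lambda^T (A x - b)
Stationarity (grad_x L = 0): Q x + c + A^T lambda = 0.
Primal feasibility: A x = b.

This gives the KKT block system:
  [ Q   A^T ] [ x     ]   [-c ]
  [ A    0  ] [ lambda ] = [ b ]

Solving the linear system:
  x*      = (0.5217, 0.4783)
  lambda* = (-3.8913)
  f(x*)   = 5.8696

x* = (0.5217, 0.4783), lambda* = (-3.8913)


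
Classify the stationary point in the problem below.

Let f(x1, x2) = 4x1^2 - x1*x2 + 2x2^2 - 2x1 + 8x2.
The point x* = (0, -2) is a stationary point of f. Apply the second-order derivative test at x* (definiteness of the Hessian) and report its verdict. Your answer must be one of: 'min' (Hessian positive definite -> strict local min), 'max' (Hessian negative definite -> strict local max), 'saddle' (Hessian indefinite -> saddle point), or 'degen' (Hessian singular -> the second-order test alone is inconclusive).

Compute the Hessian H = grad^2 f:
  H = [[8, -1], [-1, 4]]
Verify stationarity: grad f(x*) = H x* + g = (0, 0).
Eigenvalues of H: 3.7639, 8.2361.
Both eigenvalues > 0, so H is positive definite -> x* is a strict local min.

min


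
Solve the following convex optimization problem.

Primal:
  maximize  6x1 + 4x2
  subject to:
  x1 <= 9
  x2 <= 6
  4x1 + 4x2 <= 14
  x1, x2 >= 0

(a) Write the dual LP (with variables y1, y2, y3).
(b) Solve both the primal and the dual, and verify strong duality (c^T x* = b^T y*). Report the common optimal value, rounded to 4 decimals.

The standard primal-dual pair for 'max c^T x s.t. A x <= b, x >= 0' is:
  Dual:  min b^T y  s.t.  A^T y >= c,  y >= 0.

So the dual LP is:
  minimize  9y1 + 6y2 + 14y3
  subject to:
    y1 + 4y3 >= 6
    y2 + 4y3 >= 4
    y1, y2, y3 >= 0

Solving the primal: x* = (3.5, 0).
  primal value c^T x* = 21.
Solving the dual: y* = (0, 0, 1.5).
  dual value b^T y* = 21.
Strong duality: c^T x* = b^T y*. Confirmed.

21


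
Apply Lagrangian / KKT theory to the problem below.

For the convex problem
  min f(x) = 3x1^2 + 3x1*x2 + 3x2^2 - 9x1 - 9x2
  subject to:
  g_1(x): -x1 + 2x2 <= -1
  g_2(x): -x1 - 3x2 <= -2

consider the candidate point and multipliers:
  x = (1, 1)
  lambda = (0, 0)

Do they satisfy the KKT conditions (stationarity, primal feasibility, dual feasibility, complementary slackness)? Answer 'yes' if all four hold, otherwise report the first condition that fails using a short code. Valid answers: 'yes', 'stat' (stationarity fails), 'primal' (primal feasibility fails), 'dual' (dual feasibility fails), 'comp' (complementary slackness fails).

Gradient of f: grad f(x) = Q x + c = (0, 0)
Constraint values g_i(x) = a_i^T x - b_i:
  g_1((1, 1)) = 2
  g_2((1, 1)) = -2
Stationarity residual: grad f(x) + sum_i lambda_i a_i = (0, 0)
  -> stationarity OK
Primal feasibility (all g_i <= 0): FAILS
Dual feasibility (all lambda_i >= 0): OK
Complementary slackness (lambda_i * g_i(x) = 0 for all i): OK

Verdict: the first failing condition is primal_feasibility -> primal.

primal


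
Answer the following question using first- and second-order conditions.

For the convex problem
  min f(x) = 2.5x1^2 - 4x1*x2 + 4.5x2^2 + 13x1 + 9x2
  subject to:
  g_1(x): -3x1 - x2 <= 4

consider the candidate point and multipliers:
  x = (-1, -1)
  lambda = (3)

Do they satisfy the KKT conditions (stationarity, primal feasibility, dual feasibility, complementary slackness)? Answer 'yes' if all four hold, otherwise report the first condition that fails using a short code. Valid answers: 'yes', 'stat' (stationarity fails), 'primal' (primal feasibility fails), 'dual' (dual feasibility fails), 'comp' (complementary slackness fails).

Gradient of f: grad f(x) = Q x + c = (12, 4)
Constraint values g_i(x) = a_i^T x - b_i:
  g_1((-1, -1)) = 0
Stationarity residual: grad f(x) + sum_i lambda_i a_i = (3, 1)
  -> stationarity FAILS
Primal feasibility (all g_i <= 0): OK
Dual feasibility (all lambda_i >= 0): OK
Complementary slackness (lambda_i * g_i(x) = 0 for all i): OK

Verdict: the first failing condition is stationarity -> stat.

stat


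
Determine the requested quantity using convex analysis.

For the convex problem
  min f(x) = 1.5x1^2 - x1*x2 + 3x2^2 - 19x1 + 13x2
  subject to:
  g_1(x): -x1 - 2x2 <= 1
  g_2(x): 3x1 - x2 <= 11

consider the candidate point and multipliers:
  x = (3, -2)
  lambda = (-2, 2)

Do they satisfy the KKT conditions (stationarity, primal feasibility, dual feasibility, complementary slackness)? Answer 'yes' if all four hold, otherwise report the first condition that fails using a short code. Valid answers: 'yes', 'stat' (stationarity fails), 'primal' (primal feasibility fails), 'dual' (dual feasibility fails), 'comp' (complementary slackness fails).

Gradient of f: grad f(x) = Q x + c = (-8, -2)
Constraint values g_i(x) = a_i^T x - b_i:
  g_1((3, -2)) = 0
  g_2((3, -2)) = 0
Stationarity residual: grad f(x) + sum_i lambda_i a_i = (0, 0)
  -> stationarity OK
Primal feasibility (all g_i <= 0): OK
Dual feasibility (all lambda_i >= 0): FAILS
Complementary slackness (lambda_i * g_i(x) = 0 for all i): OK

Verdict: the first failing condition is dual_feasibility -> dual.

dual


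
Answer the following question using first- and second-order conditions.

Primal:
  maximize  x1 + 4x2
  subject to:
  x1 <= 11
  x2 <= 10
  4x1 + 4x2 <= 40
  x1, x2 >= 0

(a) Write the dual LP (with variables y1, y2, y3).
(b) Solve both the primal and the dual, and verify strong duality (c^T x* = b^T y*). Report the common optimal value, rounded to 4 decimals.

The standard primal-dual pair for 'max c^T x s.t. A x <= b, x >= 0' is:
  Dual:  min b^T y  s.t.  A^T y >= c,  y >= 0.

So the dual LP is:
  minimize  11y1 + 10y2 + 40y3
  subject to:
    y1 + 4y3 >= 1
    y2 + 4y3 >= 4
    y1, y2, y3 >= 0

Solving the primal: x* = (0, 10).
  primal value c^T x* = 40.
Solving the dual: y* = (0, 3, 0.25).
  dual value b^T y* = 40.
Strong duality: c^T x* = b^T y*. Confirmed.

40


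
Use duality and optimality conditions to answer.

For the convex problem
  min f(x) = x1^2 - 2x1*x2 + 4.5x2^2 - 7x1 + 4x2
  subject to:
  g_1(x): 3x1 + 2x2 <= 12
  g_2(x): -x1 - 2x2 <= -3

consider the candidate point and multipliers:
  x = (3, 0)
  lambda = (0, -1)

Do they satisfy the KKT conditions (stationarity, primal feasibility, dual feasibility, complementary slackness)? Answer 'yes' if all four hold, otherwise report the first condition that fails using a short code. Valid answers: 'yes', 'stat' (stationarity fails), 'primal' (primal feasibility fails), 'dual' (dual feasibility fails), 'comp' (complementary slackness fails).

Gradient of f: grad f(x) = Q x + c = (-1, -2)
Constraint values g_i(x) = a_i^T x - b_i:
  g_1((3, 0)) = -3
  g_2((3, 0)) = 0
Stationarity residual: grad f(x) + sum_i lambda_i a_i = (0, 0)
  -> stationarity OK
Primal feasibility (all g_i <= 0): OK
Dual feasibility (all lambda_i >= 0): FAILS
Complementary slackness (lambda_i * g_i(x) = 0 for all i): OK

Verdict: the first failing condition is dual_feasibility -> dual.

dual


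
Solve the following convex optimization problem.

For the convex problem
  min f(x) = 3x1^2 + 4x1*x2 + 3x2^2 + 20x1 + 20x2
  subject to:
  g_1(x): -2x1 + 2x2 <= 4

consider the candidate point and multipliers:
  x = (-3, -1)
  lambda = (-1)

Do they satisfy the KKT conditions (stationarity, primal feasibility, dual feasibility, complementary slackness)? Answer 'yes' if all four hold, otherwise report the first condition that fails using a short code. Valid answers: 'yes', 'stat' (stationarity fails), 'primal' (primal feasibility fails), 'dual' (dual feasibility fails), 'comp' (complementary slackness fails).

Gradient of f: grad f(x) = Q x + c = (-2, 2)
Constraint values g_i(x) = a_i^T x - b_i:
  g_1((-3, -1)) = 0
Stationarity residual: grad f(x) + sum_i lambda_i a_i = (0, 0)
  -> stationarity OK
Primal feasibility (all g_i <= 0): OK
Dual feasibility (all lambda_i >= 0): FAILS
Complementary slackness (lambda_i * g_i(x) = 0 for all i): OK

Verdict: the first failing condition is dual_feasibility -> dual.

dual


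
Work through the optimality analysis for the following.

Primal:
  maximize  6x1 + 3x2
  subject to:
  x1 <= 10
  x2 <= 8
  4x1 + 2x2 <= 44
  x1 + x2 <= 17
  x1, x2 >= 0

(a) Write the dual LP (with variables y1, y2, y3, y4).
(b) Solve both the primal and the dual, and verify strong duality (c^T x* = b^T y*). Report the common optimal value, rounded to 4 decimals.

The standard primal-dual pair for 'max c^T x s.t. A x <= b, x >= 0' is:
  Dual:  min b^T y  s.t.  A^T y >= c,  y >= 0.

So the dual LP is:
  minimize  10y1 + 8y2 + 44y3 + 17y4
  subject to:
    y1 + 4y3 + y4 >= 6
    y2 + 2y3 + y4 >= 3
    y1, y2, y3, y4 >= 0

Solving the primal: x* = (10, 2).
  primal value c^T x* = 66.
Solving the dual: y* = (0, 0, 1.5, 0).
  dual value b^T y* = 66.
Strong duality: c^T x* = b^T y*. Confirmed.

66


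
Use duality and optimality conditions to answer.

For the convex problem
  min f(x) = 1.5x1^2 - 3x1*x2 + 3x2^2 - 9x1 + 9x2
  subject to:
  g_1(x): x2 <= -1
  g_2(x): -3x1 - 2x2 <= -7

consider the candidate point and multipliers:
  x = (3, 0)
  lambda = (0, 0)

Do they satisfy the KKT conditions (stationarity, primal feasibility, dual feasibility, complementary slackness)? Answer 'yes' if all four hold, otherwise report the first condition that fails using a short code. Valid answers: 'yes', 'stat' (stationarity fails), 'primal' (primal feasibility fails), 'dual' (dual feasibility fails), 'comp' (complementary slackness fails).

Gradient of f: grad f(x) = Q x + c = (0, 0)
Constraint values g_i(x) = a_i^T x - b_i:
  g_1((3, 0)) = 1
  g_2((3, 0)) = -2
Stationarity residual: grad f(x) + sum_i lambda_i a_i = (0, 0)
  -> stationarity OK
Primal feasibility (all g_i <= 0): FAILS
Dual feasibility (all lambda_i >= 0): OK
Complementary slackness (lambda_i * g_i(x) = 0 for all i): OK

Verdict: the first failing condition is primal_feasibility -> primal.

primal


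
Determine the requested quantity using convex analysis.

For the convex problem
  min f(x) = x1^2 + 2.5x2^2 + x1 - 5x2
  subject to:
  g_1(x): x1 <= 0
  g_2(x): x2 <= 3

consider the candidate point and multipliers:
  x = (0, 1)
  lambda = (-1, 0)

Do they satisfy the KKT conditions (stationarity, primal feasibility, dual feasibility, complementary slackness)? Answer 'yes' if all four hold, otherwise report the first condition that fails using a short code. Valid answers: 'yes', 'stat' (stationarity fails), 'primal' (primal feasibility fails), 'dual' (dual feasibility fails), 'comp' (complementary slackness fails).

Gradient of f: grad f(x) = Q x + c = (1, 0)
Constraint values g_i(x) = a_i^T x - b_i:
  g_1((0, 1)) = 0
  g_2((0, 1)) = -2
Stationarity residual: grad f(x) + sum_i lambda_i a_i = (0, 0)
  -> stationarity OK
Primal feasibility (all g_i <= 0): OK
Dual feasibility (all lambda_i >= 0): FAILS
Complementary slackness (lambda_i * g_i(x) = 0 for all i): OK

Verdict: the first failing condition is dual_feasibility -> dual.

dual


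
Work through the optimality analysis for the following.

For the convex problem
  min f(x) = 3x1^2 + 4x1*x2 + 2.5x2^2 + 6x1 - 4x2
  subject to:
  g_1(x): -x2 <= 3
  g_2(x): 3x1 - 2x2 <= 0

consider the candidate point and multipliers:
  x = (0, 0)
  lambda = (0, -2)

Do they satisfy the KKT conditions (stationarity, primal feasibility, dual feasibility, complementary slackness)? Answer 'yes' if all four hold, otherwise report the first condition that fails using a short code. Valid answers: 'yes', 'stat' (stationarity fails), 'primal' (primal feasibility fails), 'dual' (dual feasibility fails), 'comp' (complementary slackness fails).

Gradient of f: grad f(x) = Q x + c = (6, -4)
Constraint values g_i(x) = a_i^T x - b_i:
  g_1((0, 0)) = -3
  g_2((0, 0)) = 0
Stationarity residual: grad f(x) + sum_i lambda_i a_i = (0, 0)
  -> stationarity OK
Primal feasibility (all g_i <= 0): OK
Dual feasibility (all lambda_i >= 0): FAILS
Complementary slackness (lambda_i * g_i(x) = 0 for all i): OK

Verdict: the first failing condition is dual_feasibility -> dual.

dual


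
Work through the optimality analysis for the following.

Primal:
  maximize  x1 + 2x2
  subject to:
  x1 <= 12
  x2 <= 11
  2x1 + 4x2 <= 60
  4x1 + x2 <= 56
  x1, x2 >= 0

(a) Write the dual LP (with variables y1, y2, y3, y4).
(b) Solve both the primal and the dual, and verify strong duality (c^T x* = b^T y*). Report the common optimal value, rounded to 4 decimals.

The standard primal-dual pair for 'max c^T x s.t. A x <= b, x >= 0' is:
  Dual:  min b^T y  s.t.  A^T y >= c,  y >= 0.

So the dual LP is:
  minimize  12y1 + 11y2 + 60y3 + 56y4
  subject to:
    y1 + 2y3 + 4y4 >= 1
    y2 + 4y3 + y4 >= 2
    y1, y2, y3, y4 >= 0

Solving the primal: x* = (11.7143, 9.1429).
  primal value c^T x* = 30.
Solving the dual: y* = (0, 0, 0.5, 0).
  dual value b^T y* = 30.
Strong duality: c^T x* = b^T y*. Confirmed.

30


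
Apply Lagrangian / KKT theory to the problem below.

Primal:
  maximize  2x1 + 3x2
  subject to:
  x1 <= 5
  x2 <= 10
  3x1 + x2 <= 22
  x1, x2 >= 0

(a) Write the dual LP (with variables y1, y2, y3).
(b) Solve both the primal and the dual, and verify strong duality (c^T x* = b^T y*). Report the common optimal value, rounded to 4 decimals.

The standard primal-dual pair for 'max c^T x s.t. A x <= b, x >= 0' is:
  Dual:  min b^T y  s.t.  A^T y >= c,  y >= 0.

So the dual LP is:
  minimize  5y1 + 10y2 + 22y3
  subject to:
    y1 + 3y3 >= 2
    y2 + y3 >= 3
    y1, y2, y3 >= 0

Solving the primal: x* = (4, 10).
  primal value c^T x* = 38.
Solving the dual: y* = (0, 2.3333, 0.6667).
  dual value b^T y* = 38.
Strong duality: c^T x* = b^T y*. Confirmed.

38


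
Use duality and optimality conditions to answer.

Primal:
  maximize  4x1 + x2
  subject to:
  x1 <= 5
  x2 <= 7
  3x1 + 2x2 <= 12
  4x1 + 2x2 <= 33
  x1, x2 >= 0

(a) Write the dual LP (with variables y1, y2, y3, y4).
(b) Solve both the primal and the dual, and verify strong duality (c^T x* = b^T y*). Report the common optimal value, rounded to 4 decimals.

The standard primal-dual pair for 'max c^T x s.t. A x <= b, x >= 0' is:
  Dual:  min b^T y  s.t.  A^T y >= c,  y >= 0.

So the dual LP is:
  minimize  5y1 + 7y2 + 12y3 + 33y4
  subject to:
    y1 + 3y3 + 4y4 >= 4
    y2 + 2y3 + 2y4 >= 1
    y1, y2, y3, y4 >= 0

Solving the primal: x* = (4, 0).
  primal value c^T x* = 16.
Solving the dual: y* = (0, 0, 1.3333, 0).
  dual value b^T y* = 16.
Strong duality: c^T x* = b^T y*. Confirmed.

16


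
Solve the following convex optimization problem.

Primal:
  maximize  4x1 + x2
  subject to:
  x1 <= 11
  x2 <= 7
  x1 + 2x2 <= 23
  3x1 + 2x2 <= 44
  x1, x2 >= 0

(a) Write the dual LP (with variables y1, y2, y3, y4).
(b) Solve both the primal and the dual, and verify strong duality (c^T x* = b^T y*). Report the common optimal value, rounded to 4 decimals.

The standard primal-dual pair for 'max c^T x s.t. A x <= b, x >= 0' is:
  Dual:  min b^T y  s.t.  A^T y >= c,  y >= 0.

So the dual LP is:
  minimize  11y1 + 7y2 + 23y3 + 44y4
  subject to:
    y1 + y3 + 3y4 >= 4
    y2 + 2y3 + 2y4 >= 1
    y1, y2, y3, y4 >= 0

Solving the primal: x* = (11, 5.5).
  primal value c^T x* = 49.5.
Solving the dual: y* = (2.5, 0, 0, 0.5).
  dual value b^T y* = 49.5.
Strong duality: c^T x* = b^T y*. Confirmed.

49.5


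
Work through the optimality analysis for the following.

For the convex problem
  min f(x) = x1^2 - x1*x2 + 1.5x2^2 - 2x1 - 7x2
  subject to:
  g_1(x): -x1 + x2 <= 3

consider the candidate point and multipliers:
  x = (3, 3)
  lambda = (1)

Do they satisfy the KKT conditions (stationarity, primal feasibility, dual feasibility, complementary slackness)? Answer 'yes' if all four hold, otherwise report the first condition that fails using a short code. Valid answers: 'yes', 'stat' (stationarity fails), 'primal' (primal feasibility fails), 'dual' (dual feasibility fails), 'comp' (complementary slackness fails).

Gradient of f: grad f(x) = Q x + c = (1, -1)
Constraint values g_i(x) = a_i^T x - b_i:
  g_1((3, 3)) = -3
Stationarity residual: grad f(x) + sum_i lambda_i a_i = (0, 0)
  -> stationarity OK
Primal feasibility (all g_i <= 0): OK
Dual feasibility (all lambda_i >= 0): OK
Complementary slackness (lambda_i * g_i(x) = 0 for all i): FAILS

Verdict: the first failing condition is complementary_slackness -> comp.

comp


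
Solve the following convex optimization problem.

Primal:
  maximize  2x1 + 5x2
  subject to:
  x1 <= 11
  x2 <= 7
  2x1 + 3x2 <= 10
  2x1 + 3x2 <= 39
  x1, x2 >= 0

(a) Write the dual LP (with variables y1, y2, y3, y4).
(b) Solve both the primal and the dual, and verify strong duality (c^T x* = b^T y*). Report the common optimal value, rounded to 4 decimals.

The standard primal-dual pair for 'max c^T x s.t. A x <= b, x >= 0' is:
  Dual:  min b^T y  s.t.  A^T y >= c,  y >= 0.

So the dual LP is:
  minimize  11y1 + 7y2 + 10y3 + 39y4
  subject to:
    y1 + 2y3 + 2y4 >= 2
    y2 + 3y3 + 3y4 >= 5
    y1, y2, y3, y4 >= 0

Solving the primal: x* = (0, 3.3333).
  primal value c^T x* = 16.6667.
Solving the dual: y* = (0, 0, 1.6667, 0).
  dual value b^T y* = 16.6667.
Strong duality: c^T x* = b^T y*. Confirmed.

16.6667


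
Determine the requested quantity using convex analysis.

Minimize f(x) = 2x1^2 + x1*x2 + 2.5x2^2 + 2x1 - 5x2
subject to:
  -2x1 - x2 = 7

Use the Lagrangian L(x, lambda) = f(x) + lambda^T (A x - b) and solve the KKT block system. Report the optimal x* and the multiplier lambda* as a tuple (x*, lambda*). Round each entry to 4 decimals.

Form the Lagrangian:
  L(x, lambda) = (1/2) x^T Q x + c^T x + lambda^T (A x - b)
Stationarity (grad_x L = 0): Q x + c + A^T lambda = 0.
Primal feasibility: A x = b.

This gives the KKT block system:
  [ Q   A^T ] [ x     ]   [-c ]
  [ A    0  ] [ lambda ] = [ b ]

Solving the linear system:
  x*      = (-3.75, 0.5)
  lambda* = (-6.25)
  f(x*)   = 16.875

x* = (-3.75, 0.5), lambda* = (-6.25)


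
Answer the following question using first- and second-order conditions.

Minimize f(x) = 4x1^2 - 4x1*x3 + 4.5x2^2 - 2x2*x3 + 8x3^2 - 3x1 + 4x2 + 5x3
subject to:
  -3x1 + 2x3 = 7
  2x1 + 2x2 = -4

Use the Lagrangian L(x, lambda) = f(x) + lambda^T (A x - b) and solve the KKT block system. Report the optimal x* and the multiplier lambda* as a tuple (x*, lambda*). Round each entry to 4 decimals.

Form the Lagrangian:
  L(x, lambda) = (1/2) x^T Q x + c^T x + lambda^T (A x - b)
Stationarity (grad_x L = 0): Q x + c + A^T lambda = 0.
Primal feasibility: A x = b.

This gives the KKT block system:
  [ Q   A^T ] [ x     ]   [-c ]
  [ A    0  ] [ lambda ] = [ b ]

Solving the linear system:
  x*      = (-2.1596, 0.1596, 0.2606)
  lambda* = (-8.7447, -2.4574)
  f(x*)   = 29.9016

x* = (-2.1596, 0.1596, 0.2606), lambda* = (-8.7447, -2.4574)


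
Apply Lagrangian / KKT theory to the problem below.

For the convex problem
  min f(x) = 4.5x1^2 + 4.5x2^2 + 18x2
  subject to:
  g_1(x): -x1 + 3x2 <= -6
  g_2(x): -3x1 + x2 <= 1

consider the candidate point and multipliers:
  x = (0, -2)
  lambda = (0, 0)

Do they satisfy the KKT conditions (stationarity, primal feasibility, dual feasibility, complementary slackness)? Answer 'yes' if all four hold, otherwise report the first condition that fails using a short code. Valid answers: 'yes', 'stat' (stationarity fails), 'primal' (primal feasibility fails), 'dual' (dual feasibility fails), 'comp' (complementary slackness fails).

Gradient of f: grad f(x) = Q x + c = (0, 0)
Constraint values g_i(x) = a_i^T x - b_i:
  g_1((0, -2)) = 0
  g_2((0, -2)) = -3
Stationarity residual: grad f(x) + sum_i lambda_i a_i = (0, 0)
  -> stationarity OK
Primal feasibility (all g_i <= 0): OK
Dual feasibility (all lambda_i >= 0): OK
Complementary slackness (lambda_i * g_i(x) = 0 for all i): OK

Verdict: yes, KKT holds.

yes


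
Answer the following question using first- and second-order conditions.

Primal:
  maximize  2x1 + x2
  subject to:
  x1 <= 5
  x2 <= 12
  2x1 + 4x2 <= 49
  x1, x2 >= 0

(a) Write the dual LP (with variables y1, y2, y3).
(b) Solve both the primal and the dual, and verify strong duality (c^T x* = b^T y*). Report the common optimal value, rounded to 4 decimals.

The standard primal-dual pair for 'max c^T x s.t. A x <= b, x >= 0' is:
  Dual:  min b^T y  s.t.  A^T y >= c,  y >= 0.

So the dual LP is:
  minimize  5y1 + 12y2 + 49y3
  subject to:
    y1 + 2y3 >= 2
    y2 + 4y3 >= 1
    y1, y2, y3 >= 0

Solving the primal: x* = (5, 9.75).
  primal value c^T x* = 19.75.
Solving the dual: y* = (1.5, 0, 0.25).
  dual value b^T y* = 19.75.
Strong duality: c^T x* = b^T y*. Confirmed.

19.75


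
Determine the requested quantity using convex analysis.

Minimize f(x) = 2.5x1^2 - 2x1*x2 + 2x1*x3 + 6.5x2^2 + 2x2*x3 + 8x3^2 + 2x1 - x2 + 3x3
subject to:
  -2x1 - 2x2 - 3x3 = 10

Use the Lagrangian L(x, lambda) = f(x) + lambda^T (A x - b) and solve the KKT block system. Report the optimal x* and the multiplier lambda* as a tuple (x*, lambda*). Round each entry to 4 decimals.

Form the Lagrangian:
  L(x, lambda) = (1/2) x^T Q x + c^T x + lambda^T (A x - b)
Stationarity (grad_x L = 0): Q x + c + A^T lambda = 0.
Primal feasibility: A x = b.

This gives the KKT block system:
  [ Q   A^T ] [ x     ]   [-c ]
  [ A    0  ] [ lambda ] = [ b ]

Solving the linear system:
  x*      = (-2.7754, -1.0952, -0.753)
  lambda* = (-5.5962)
  f(x*)   = 24.6239

x* = (-2.7754, -1.0952, -0.753), lambda* = (-5.5962)


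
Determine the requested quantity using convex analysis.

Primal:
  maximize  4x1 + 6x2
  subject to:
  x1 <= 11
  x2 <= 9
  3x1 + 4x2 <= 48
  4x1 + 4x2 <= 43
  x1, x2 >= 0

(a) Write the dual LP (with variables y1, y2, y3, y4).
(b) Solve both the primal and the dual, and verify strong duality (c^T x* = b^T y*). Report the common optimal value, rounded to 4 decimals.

The standard primal-dual pair for 'max c^T x s.t. A x <= b, x >= 0' is:
  Dual:  min b^T y  s.t.  A^T y >= c,  y >= 0.

So the dual LP is:
  minimize  11y1 + 9y2 + 48y3 + 43y4
  subject to:
    y1 + 3y3 + 4y4 >= 4
    y2 + 4y3 + 4y4 >= 6
    y1, y2, y3, y4 >= 0

Solving the primal: x* = (1.75, 9).
  primal value c^T x* = 61.
Solving the dual: y* = (0, 2, 0, 1).
  dual value b^T y* = 61.
Strong duality: c^T x* = b^T y*. Confirmed.

61


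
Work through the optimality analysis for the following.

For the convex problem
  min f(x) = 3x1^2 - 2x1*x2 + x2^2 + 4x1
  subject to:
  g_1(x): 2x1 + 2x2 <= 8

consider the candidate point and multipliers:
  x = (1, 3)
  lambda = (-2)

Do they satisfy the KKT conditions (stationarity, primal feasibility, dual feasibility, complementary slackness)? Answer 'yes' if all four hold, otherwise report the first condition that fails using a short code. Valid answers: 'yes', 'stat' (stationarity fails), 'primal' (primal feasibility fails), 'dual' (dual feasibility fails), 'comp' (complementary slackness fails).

Gradient of f: grad f(x) = Q x + c = (4, 4)
Constraint values g_i(x) = a_i^T x - b_i:
  g_1((1, 3)) = 0
Stationarity residual: grad f(x) + sum_i lambda_i a_i = (0, 0)
  -> stationarity OK
Primal feasibility (all g_i <= 0): OK
Dual feasibility (all lambda_i >= 0): FAILS
Complementary slackness (lambda_i * g_i(x) = 0 for all i): OK

Verdict: the first failing condition is dual_feasibility -> dual.

dual


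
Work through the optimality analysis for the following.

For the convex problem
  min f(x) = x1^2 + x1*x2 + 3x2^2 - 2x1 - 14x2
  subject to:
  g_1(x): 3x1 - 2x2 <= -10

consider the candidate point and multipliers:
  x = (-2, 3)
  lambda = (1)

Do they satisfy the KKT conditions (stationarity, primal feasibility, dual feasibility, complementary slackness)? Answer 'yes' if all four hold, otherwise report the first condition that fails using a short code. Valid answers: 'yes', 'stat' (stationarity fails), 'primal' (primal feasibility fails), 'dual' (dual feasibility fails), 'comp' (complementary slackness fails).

Gradient of f: grad f(x) = Q x + c = (-3, 2)
Constraint values g_i(x) = a_i^T x - b_i:
  g_1((-2, 3)) = -2
Stationarity residual: grad f(x) + sum_i lambda_i a_i = (0, 0)
  -> stationarity OK
Primal feasibility (all g_i <= 0): OK
Dual feasibility (all lambda_i >= 0): OK
Complementary slackness (lambda_i * g_i(x) = 0 for all i): FAILS

Verdict: the first failing condition is complementary_slackness -> comp.

comp


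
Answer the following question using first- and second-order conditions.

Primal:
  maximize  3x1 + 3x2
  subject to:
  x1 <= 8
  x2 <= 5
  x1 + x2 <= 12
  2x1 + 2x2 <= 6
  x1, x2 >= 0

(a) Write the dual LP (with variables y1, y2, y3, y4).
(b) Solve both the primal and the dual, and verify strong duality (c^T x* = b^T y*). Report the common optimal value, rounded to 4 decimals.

The standard primal-dual pair for 'max c^T x s.t. A x <= b, x >= 0' is:
  Dual:  min b^T y  s.t.  A^T y >= c,  y >= 0.

So the dual LP is:
  minimize  8y1 + 5y2 + 12y3 + 6y4
  subject to:
    y1 + y3 + 2y4 >= 3
    y2 + y3 + 2y4 >= 3
    y1, y2, y3, y4 >= 0

Solving the primal: x* = (3, 0).
  primal value c^T x* = 9.
Solving the dual: y* = (0, 0, 0, 1.5).
  dual value b^T y* = 9.
Strong duality: c^T x* = b^T y*. Confirmed.

9


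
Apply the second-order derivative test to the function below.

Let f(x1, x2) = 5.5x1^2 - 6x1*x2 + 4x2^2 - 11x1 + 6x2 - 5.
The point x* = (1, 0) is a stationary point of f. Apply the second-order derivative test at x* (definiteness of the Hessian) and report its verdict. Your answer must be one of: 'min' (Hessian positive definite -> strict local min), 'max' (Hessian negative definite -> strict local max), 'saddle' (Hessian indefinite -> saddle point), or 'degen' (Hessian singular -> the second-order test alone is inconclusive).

Compute the Hessian H = grad^2 f:
  H = [[11, -6], [-6, 8]]
Verify stationarity: grad f(x*) = H x* + g = (0, 0).
Eigenvalues of H: 3.3153, 15.6847.
Both eigenvalues > 0, so H is positive definite -> x* is a strict local min.

min


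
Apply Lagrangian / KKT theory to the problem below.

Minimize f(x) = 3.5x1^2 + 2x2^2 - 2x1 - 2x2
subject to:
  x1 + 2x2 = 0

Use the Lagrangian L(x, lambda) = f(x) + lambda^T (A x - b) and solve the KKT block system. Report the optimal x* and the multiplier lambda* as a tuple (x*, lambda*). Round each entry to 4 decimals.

Form the Lagrangian:
  L(x, lambda) = (1/2) x^T Q x + c^T x + lambda^T (A x - b)
Stationarity (grad_x L = 0): Q x + c + A^T lambda = 0.
Primal feasibility: A x = b.

This gives the KKT block system:
  [ Q   A^T ] [ x     ]   [-c ]
  [ A    0  ] [ lambda ] = [ b ]

Solving the linear system:
  x*      = (0.125, -0.0625)
  lambda* = (1.125)
  f(x*)   = -0.0625

x* = (0.125, -0.0625), lambda* = (1.125)


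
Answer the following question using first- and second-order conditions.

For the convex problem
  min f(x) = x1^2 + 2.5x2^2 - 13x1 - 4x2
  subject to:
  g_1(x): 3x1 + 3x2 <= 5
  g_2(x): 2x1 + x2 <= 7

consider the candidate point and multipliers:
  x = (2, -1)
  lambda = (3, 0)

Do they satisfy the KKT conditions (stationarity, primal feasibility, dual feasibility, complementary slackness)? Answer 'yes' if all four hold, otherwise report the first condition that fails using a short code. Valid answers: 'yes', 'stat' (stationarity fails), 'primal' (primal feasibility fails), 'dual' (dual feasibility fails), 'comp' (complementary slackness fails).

Gradient of f: grad f(x) = Q x + c = (-9, -9)
Constraint values g_i(x) = a_i^T x - b_i:
  g_1((2, -1)) = -2
  g_2((2, -1)) = -4
Stationarity residual: grad f(x) + sum_i lambda_i a_i = (0, 0)
  -> stationarity OK
Primal feasibility (all g_i <= 0): OK
Dual feasibility (all lambda_i >= 0): OK
Complementary slackness (lambda_i * g_i(x) = 0 for all i): FAILS

Verdict: the first failing condition is complementary_slackness -> comp.

comp


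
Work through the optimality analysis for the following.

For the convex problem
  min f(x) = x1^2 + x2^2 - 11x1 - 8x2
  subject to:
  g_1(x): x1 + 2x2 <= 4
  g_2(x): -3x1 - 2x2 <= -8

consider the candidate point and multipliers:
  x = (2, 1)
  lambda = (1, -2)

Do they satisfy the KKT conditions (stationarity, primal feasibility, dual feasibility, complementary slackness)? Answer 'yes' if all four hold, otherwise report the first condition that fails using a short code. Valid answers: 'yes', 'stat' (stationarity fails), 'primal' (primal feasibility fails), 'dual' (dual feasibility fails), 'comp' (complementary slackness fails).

Gradient of f: grad f(x) = Q x + c = (-7, -6)
Constraint values g_i(x) = a_i^T x - b_i:
  g_1((2, 1)) = 0
  g_2((2, 1)) = 0
Stationarity residual: grad f(x) + sum_i lambda_i a_i = (0, 0)
  -> stationarity OK
Primal feasibility (all g_i <= 0): OK
Dual feasibility (all lambda_i >= 0): FAILS
Complementary slackness (lambda_i * g_i(x) = 0 for all i): OK

Verdict: the first failing condition is dual_feasibility -> dual.

dual


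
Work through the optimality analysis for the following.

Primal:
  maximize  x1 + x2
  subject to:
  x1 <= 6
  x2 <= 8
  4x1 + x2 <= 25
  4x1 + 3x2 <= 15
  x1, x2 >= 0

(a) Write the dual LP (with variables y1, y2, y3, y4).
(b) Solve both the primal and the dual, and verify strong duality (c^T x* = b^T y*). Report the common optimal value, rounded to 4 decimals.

The standard primal-dual pair for 'max c^T x s.t. A x <= b, x >= 0' is:
  Dual:  min b^T y  s.t.  A^T y >= c,  y >= 0.

So the dual LP is:
  minimize  6y1 + 8y2 + 25y3 + 15y4
  subject to:
    y1 + 4y3 + 4y4 >= 1
    y2 + y3 + 3y4 >= 1
    y1, y2, y3, y4 >= 0

Solving the primal: x* = (0, 5).
  primal value c^T x* = 5.
Solving the dual: y* = (0, 0, 0, 0.3333).
  dual value b^T y* = 5.
Strong duality: c^T x* = b^T y*. Confirmed.

5


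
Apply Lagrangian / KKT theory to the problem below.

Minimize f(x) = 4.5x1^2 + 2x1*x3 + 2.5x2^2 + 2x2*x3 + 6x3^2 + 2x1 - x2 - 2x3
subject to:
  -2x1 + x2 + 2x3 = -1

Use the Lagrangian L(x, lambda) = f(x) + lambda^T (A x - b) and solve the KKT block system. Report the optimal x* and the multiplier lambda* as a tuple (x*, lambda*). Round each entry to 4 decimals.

Form the Lagrangian:
  L(x, lambda) = (1/2) x^T Q x + c^T x + lambda^T (A x - b)
Stationarity (grad_x L = 0): Q x + c + A^T lambda = 0.
Primal feasibility: A x = b.

This gives the KKT block system:
  [ Q   A^T ] [ x     ]   [-c ]
  [ A    0  ] [ lambda ] = [ b ]

Solving the linear system:
  x*      = (0.256, -0.12, -0.184)
  lambda* = (1.968)
  f(x*)   = 1.484

x* = (0.256, -0.12, -0.184), lambda* = (1.968)


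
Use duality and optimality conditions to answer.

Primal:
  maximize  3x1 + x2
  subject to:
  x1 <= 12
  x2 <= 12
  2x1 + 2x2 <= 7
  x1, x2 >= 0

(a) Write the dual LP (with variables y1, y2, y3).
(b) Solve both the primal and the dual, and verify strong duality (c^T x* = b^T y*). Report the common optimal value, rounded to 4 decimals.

The standard primal-dual pair for 'max c^T x s.t. A x <= b, x >= 0' is:
  Dual:  min b^T y  s.t.  A^T y >= c,  y >= 0.

So the dual LP is:
  minimize  12y1 + 12y2 + 7y3
  subject to:
    y1 + 2y3 >= 3
    y2 + 2y3 >= 1
    y1, y2, y3 >= 0

Solving the primal: x* = (3.5, 0).
  primal value c^T x* = 10.5.
Solving the dual: y* = (0, 0, 1.5).
  dual value b^T y* = 10.5.
Strong duality: c^T x* = b^T y*. Confirmed.

10.5
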